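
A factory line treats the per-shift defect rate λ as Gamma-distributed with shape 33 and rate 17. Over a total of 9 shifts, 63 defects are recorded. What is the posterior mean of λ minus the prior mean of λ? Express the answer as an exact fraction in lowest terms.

387/221

Total count 63 over total exposure 9 shifts.
The Gamma prior is conjugate for the Poisson rate, so λ | data ~ Gamma(33+63, 17+9) = Gamma(96, 26).
Posterior mean = 96/26 = 48/13; prior mean = 33/17 = 33/17. Difference = 48/13 − 33/17 = 387/221.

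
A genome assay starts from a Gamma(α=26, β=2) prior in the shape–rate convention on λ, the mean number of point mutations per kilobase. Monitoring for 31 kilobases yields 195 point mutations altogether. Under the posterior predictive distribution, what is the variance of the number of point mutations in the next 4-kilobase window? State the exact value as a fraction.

Total count 195 over total exposure 31 kilobases.
Gamma(α, β) with Poisson data over total exposure Σt gives posterior Gamma(α+Σx, β+Σt) = Gamma(221, 33).
The posterior predictive for a window of length T is Negative Binomial with variance T·α'·(β'+T)/β'² = 4·221·37/1089 = 32708/1089.

32708/1089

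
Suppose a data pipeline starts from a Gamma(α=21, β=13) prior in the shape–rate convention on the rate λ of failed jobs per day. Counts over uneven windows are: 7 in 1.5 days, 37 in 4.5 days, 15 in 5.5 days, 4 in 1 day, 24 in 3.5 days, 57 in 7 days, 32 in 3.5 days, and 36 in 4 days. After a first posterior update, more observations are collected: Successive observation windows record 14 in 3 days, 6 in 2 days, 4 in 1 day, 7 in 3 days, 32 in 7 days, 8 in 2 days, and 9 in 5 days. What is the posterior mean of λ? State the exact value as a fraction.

Total count: 7 + 37 + 15 + 4 + 24 + 57 + 32 + 36 = 212.
Total exposure: 1.5 + 4.5 + 5.5 + 1 + 3.5 + 7 + 3.5 + 4 = 30.5 days.
After the first batch: Gamma(21 + 212, 13 + 30.5) = Gamma(233, 87/2).
Total count: 14 + 6 + 4 + 7 + 32 + 8 + 9 = 80.
Total exposure: 3 + 2 + 1 + 3 + 7 + 2 + 5 = 23 days.
After the second batch: Gamma(233 + 80, 87/2 + 23) = Gamma(313, 133/2).
Posterior mean = α'/β' = 313/(133/2) = 626/133.

626/133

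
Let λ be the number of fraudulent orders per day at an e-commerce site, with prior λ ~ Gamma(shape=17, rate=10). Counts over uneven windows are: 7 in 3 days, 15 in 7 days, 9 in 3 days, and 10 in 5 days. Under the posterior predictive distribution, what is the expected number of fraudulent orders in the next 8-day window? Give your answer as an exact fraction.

Total count: 7 + 15 + 9 + 10 = 41.
Total exposure: 3 + 7 + 3 + 5 = 18 days.
By Gamma–Poisson conjugacy, the posterior is Gamma(α + Σx, β + Σt) = Gamma(17 + 41, 10 + 18) = Gamma(58, 28).
Predictive mean over an 8-day window = T·E[λ|data] = 8·58/28 = 116/7.

116/7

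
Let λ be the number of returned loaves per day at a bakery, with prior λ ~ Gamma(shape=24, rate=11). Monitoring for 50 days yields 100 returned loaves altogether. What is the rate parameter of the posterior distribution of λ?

Total count 100 over total exposure 50 days.
Conjugate update: add total count to the shape and total exposure to the rate, giving Gamma(124, 61).

61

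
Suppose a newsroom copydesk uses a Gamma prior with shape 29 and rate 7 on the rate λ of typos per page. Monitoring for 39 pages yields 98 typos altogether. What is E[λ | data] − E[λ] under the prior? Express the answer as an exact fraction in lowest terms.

Total count 98 over total exposure 39 pages.
The Gamma prior is conjugate for the Poisson rate, so λ | data ~ Gamma(29+98, 7+39) = Gamma(127, 46).
Posterior mean = 127/46 = 127/46; prior mean = 29/7 = 29/7. Difference = 127/46 − 29/7 = -445/322.

-445/322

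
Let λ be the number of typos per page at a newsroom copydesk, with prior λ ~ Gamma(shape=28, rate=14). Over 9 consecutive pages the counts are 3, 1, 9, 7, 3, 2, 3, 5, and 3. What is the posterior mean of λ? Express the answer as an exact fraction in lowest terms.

64/23

Total count: 3 + 1 + 9 + 7 + 3 + 2 + 3 + 5 + 3 = 36.
Total exposure: 9 pages.
Posterior: α' = 28 + 36 = 64, β' = 14 + 9 = 23.
Posterior mean = α'/β' = 64/23.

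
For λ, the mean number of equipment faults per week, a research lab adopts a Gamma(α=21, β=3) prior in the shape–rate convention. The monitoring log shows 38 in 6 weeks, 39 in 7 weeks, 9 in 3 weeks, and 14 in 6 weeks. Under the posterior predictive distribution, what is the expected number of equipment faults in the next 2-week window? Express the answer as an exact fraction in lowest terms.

242/25

Total count: 38 + 39 + 9 + 14 = 100.
Total exposure: 6 + 7 + 3 + 6 = 22 weeks.
By Gamma–Poisson conjugacy, the posterior is Gamma(α + Σx, β + Σt) = Gamma(21 + 100, 3 + 22) = Gamma(121, 25).
Predictive mean over a 2-week window = T·E[λ|data] = 2·121/25 = 242/25.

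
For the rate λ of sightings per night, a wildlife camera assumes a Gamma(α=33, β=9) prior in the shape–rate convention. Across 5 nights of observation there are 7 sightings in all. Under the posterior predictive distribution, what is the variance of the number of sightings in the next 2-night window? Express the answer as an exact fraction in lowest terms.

Total count 7 over total exposure 5 nights.
The Gamma prior is conjugate for the Poisson rate, so λ | data ~ Gamma(33+7, 9+5) = Gamma(40, 14).
The posterior predictive for a window of length T is Negative Binomial with variance T·α'·(β'+T)/β'² = 2·40·16/196 = 320/49.

320/49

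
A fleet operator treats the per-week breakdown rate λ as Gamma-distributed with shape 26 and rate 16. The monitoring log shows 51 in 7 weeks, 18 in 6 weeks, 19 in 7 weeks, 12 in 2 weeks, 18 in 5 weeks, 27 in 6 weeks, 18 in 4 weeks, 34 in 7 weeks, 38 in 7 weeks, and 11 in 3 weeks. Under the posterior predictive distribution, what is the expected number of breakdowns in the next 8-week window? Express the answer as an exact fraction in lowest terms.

1088/35

Total count: 51 + 18 + 19 + 12 + 18 + 27 + 18 + 34 + 38 + 11 = 246.
Total exposure: 7 + 6 + 7 + 2 + 5 + 6 + 4 + 7 + 7 + 3 = 54 weeks.
The Gamma prior is conjugate for the Poisson rate, so λ | data ~ Gamma(26+246, 16+54) = Gamma(272, 70).
Predictive mean over an 8-week window = T·E[λ|data] = 8·272/70 = 1088/35.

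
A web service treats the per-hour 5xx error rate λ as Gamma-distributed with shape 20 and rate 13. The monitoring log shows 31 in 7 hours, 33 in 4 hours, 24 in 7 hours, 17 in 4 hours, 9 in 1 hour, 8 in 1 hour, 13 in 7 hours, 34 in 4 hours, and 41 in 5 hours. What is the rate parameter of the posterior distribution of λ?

Total count: 31 + 33 + 24 + 17 + 9 + 8 + 13 + 34 + 41 = 210.
Total exposure: 7 + 4 + 7 + 4 + 1 + 1 + 7 + 4 + 5 = 40 hours.
By Gamma–Poisson conjugacy, the posterior is Gamma(α + Σx, β + Σt) = Gamma(20 + 210, 13 + 40) = Gamma(230, 53).

53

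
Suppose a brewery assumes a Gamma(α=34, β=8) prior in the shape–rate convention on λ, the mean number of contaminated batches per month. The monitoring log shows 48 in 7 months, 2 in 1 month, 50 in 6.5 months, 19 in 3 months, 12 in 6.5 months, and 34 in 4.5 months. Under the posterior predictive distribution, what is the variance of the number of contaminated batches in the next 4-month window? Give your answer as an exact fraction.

Total count: 48 + 2 + 50 + 19 + 12 + 34 = 165.
Total exposure: 7 + 1 + 6.5 + 3 + 6.5 + 4.5 = 28.5 months.
Gamma(α, β) with Poisson data over total exposure Σt gives posterior Gamma(α+Σx, β+Σt) = Gamma(199, 73/2).
The posterior predictive for a window of length T is Negative Binomial with variance T·α'·(β'+T)/β'² = 4·199·(81/2)/(5329/4) = 128952/5329.

128952/5329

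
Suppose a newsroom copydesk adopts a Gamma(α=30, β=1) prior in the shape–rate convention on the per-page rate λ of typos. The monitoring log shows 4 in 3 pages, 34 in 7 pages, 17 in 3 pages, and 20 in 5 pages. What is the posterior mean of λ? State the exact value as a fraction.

Total count: 4 + 34 + 17 + 20 = 75.
Total exposure: 3 + 7 + 3 + 5 = 18 pages.
Gamma(α, β) with Poisson data over total exposure Σt gives posterior Gamma(α+Σx, β+Σt) = Gamma(105, 19).
Posterior mean = α'/β' = 105/19.

105/19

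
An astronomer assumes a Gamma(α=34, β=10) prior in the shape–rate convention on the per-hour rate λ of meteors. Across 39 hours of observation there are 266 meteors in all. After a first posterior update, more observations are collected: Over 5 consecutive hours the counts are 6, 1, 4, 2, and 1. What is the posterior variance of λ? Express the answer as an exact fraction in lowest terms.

157/1458

Total count 266 over total exposure 39 hours.
After the first batch: Gamma(34 + 266, 10 + 39) = Gamma(300, 49).
Total count: 6 + 1 + 4 + 2 + 1 = 14.
Total exposure: 5 hours.
After the second batch: Gamma(300 + 14, 49 + 5) = Gamma(314, 54).
Posterior variance = α'/β'² = 314/2916 = 157/1458.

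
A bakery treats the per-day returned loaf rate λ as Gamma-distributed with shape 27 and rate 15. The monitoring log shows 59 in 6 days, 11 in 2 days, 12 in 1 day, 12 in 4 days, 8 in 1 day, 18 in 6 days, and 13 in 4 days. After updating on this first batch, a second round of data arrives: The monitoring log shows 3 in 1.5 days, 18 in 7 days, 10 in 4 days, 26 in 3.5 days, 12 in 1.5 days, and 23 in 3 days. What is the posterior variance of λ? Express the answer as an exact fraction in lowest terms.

144/2023

Total count: 59 + 11 + 12 + 12 + 8 + 18 + 13 = 133.
Total exposure: 6 + 2 + 1 + 4 + 1 + 6 + 4 = 24 days.
After the first batch: Gamma(27 + 133, 15 + 24) = Gamma(160, 39).
Total count: 3 + 18 + 10 + 26 + 12 + 23 = 92.
Total exposure: 1.5 + 7 + 4 + 3.5 + 1.5 + 3 = 20.5 days.
After the second batch: Gamma(160 + 92, 39 + 20.5) = Gamma(252, 119/2).
Posterior variance = α'/β'² = 252/(14161/4) = 144/2023.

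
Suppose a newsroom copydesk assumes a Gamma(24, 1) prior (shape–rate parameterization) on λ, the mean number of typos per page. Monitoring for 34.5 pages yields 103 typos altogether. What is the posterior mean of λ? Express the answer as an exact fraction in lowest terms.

254/71

Total count 103 over total exposure 34.5 pages.
Gamma(α, β) with Poisson data over total exposure Σt gives posterior Gamma(α+Σx, β+Σt) = Gamma(127, 71/2).
Posterior mean = α'/β' = 127/(71/2) = 254/71.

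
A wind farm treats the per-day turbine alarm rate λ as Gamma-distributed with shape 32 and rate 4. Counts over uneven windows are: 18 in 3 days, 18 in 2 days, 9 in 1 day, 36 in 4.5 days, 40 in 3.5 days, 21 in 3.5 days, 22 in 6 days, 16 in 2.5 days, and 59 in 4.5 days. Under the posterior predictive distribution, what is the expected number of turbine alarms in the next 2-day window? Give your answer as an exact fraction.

1084/69

Total count: 18 + 18 + 9 + 36 + 40 + 21 + 22 + 16 + 59 = 239.
Total exposure: 3 + 2 + 1 + 4.5 + 3.5 + 3.5 + 6 + 2.5 + 4.5 = 30.5 days.
By Gamma–Poisson conjugacy, the posterior is Gamma(α + Σx, β + Σt) = Gamma(32 + 239, 4 + 30.5) = Gamma(271, 69/2).
Predictive mean over a 2-day window = T·E[λ|data] = 2·271/(69/2) = 1084/69.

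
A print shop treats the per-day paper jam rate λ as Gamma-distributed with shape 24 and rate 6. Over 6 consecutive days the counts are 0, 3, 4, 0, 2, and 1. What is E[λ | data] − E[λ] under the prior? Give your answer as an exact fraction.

Total count: 0 + 3 + 4 + 0 + 2 + 1 = 10.
Total exposure: 6 days.
The Gamma prior is conjugate for the Poisson rate, so λ | data ~ Gamma(24+10, 6+6) = Gamma(34, 12).
Posterior mean = 34/12 = 17/6; prior mean = 24/6 = 4. Difference = 17/6 − 4 = -7/6.

-7/6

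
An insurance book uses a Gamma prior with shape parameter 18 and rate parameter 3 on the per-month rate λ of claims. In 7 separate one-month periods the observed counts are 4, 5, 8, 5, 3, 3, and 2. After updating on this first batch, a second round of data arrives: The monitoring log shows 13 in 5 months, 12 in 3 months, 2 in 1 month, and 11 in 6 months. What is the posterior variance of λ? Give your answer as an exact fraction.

86/625

Total count: 4 + 5 + 8 + 5 + 3 + 3 + 2 = 30.
Total exposure: 7 months.
After the first batch: Gamma(18 + 30, 3 + 7) = Gamma(48, 10).
Total count: 13 + 12 + 2 + 11 = 38.
Total exposure: 5 + 3 + 1 + 6 = 15 months.
After the second batch: Gamma(48 + 38, 10 + 15) = Gamma(86, 25).
Posterior variance = α'/β'² = 86/625.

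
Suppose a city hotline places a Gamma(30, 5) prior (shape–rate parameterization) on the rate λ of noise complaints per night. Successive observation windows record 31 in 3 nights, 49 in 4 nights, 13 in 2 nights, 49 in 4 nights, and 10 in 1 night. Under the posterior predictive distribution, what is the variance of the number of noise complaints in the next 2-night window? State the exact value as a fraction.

Total count: 31 + 49 + 13 + 49 + 10 = 152.
Total exposure: 3 + 4 + 2 + 4 + 1 = 14 nights.
Gamma(α, β) with Poisson data over total exposure Σt gives posterior Gamma(α+Σx, β+Σt) = Gamma(182, 19).
The posterior predictive for a window of length T is Negative Binomial with variance T·α'·(β'+T)/β'² = 2·182·21/361 = 7644/361.

7644/361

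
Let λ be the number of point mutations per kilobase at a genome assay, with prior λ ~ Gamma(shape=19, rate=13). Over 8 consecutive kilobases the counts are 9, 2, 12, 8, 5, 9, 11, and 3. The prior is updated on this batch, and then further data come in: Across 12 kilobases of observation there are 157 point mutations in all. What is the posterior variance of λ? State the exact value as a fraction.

Total count: 9 + 2 + 12 + 8 + 5 + 9 + 11 + 3 = 59.
Total exposure: 8 kilobases.
After the first batch: Gamma(19 + 59, 13 + 8) = Gamma(78, 21).
Total count 157 over total exposure 12 kilobases.
After the second batch: Gamma(78 + 157, 21 + 12) = Gamma(235, 33).
Posterior variance = α'/β'² = 235/1089.

235/1089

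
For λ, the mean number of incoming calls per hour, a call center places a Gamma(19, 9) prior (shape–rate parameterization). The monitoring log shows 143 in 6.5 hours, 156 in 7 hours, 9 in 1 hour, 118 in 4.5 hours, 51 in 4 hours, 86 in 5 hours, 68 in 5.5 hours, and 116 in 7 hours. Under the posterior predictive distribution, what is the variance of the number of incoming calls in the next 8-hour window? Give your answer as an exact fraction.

1409440/9801

Total count: 143 + 156 + 9 + 118 + 51 + 86 + 68 + 116 = 747.
Total exposure: 6.5 + 7 + 1 + 4.5 + 4 + 5 + 5.5 + 7 = 40.5 hours.
Conjugate update: add total count to the shape and total exposure to the rate, giving Gamma(766, 99/2).
The posterior predictive for a window of length T is Negative Binomial with variance T·α'·(β'+T)/β'² = 8·766·(115/2)/(9801/4) = 1409440/9801.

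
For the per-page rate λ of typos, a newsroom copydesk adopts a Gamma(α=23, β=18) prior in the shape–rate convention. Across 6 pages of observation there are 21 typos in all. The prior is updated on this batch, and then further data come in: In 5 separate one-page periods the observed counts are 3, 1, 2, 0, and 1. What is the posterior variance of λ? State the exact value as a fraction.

Total count 21 over total exposure 6 pages.
After the first batch: Gamma(23 + 21, 18 + 6) = Gamma(44, 24).
Total count: 3 + 1 + 2 + 0 + 1 = 7.
Total exposure: 5 pages.
After the second batch: Gamma(44 + 7, 24 + 5) = Gamma(51, 29).
Posterior variance = α'/β'² = 51/841.

51/841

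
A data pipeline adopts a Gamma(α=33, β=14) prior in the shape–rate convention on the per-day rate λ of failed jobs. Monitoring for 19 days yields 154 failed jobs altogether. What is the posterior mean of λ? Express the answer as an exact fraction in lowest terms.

Total count 154 over total exposure 19 days.
The Gamma prior is conjugate for the Poisson rate, so λ | data ~ Gamma(33+154, 14+19) = Gamma(187, 33).
Posterior mean = α'/β' = 187/33 = 17/3.

17/3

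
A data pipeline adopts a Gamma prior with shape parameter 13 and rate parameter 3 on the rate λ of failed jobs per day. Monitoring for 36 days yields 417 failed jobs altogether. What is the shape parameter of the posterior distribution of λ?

430

Total count 417 over total exposure 36 days.
The Gamma prior is conjugate for the Poisson rate, so λ | data ~ Gamma(13+417, 3+36) = Gamma(430, 39).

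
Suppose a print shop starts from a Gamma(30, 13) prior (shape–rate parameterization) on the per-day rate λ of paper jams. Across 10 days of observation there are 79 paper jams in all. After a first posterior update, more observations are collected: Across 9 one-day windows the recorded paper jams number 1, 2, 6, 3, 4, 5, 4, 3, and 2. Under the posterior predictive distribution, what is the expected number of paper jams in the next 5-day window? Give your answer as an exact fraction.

Total count 79 over total exposure 10 days.
After the first batch: Gamma(30 + 79, 13 + 10) = Gamma(109, 23).
Total count: 1 + 2 + 6 + 3 + 4 + 5 + 4 + 3 + 2 = 30.
Total exposure: 9 days.
After the second batch: Gamma(109 + 30, 23 + 9) = Gamma(139, 32).
Predictive mean over a 5-day window = T·E[λ|data] = 5·139/32 = 695/32.

695/32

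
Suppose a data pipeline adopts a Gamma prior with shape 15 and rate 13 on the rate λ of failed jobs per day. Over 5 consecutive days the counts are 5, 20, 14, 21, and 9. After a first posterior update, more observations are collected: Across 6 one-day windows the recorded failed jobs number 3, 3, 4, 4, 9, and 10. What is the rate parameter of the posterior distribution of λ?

Total count: 5 + 20 + 14 + 21 + 9 = 69.
Total exposure: 5 days.
After the first batch: Gamma(15 + 69, 13 + 5) = Gamma(84, 18).
Total count: 3 + 3 + 4 + 4 + 9 + 10 = 33.
Total exposure: 6 days.
After the second batch: Gamma(84 + 33, 18 + 6) = Gamma(117, 24).

24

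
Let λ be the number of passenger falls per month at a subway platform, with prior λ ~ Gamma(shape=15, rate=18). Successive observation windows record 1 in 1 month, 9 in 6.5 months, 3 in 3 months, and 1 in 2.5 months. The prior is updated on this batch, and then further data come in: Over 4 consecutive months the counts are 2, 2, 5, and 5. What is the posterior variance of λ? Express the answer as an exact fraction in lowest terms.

Total count: 1 + 9 + 3 + 1 = 14.
Total exposure: 1 + 6.5 + 3 + 2.5 = 13 months.
After the first batch: Gamma(15 + 14, 18 + 13) = Gamma(29, 31).
Total count: 2 + 2 + 5 + 5 = 14.
Total exposure: 4 months.
After the second batch: Gamma(29 + 14, 31 + 4) = Gamma(43, 35).
Posterior variance = α'/β'² = 43/1225.

43/1225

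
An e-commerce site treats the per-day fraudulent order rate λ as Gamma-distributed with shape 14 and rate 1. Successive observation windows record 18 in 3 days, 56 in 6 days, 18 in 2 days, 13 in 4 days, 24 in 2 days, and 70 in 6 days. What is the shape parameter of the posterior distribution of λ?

213

Total count: 18 + 56 + 18 + 13 + 24 + 70 = 199.
Total exposure: 3 + 6 + 2 + 4 + 2 + 6 = 23 days.
The Gamma prior is conjugate for the Poisson rate, so λ | data ~ Gamma(14+199, 1+23) = Gamma(213, 24).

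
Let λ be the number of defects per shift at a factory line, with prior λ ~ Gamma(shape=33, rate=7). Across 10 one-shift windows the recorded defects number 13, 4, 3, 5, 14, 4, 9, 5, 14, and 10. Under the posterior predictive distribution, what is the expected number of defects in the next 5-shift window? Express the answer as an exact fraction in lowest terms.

570/17

Total count: 13 + 4 + 3 + 5 + 14 + 4 + 9 + 5 + 14 + 10 = 81.
Total exposure: 10 shifts.
By Gamma–Poisson conjugacy, the posterior is Gamma(α + Σx, β + Σt) = Gamma(33 + 81, 7 + 10) = Gamma(114, 17).
Predictive mean over a 5-shift window = T·E[λ|data] = 5·114/17 = 570/17.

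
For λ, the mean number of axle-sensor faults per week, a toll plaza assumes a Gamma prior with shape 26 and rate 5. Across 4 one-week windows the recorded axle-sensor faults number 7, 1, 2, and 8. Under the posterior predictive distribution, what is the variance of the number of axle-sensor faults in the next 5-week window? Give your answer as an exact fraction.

3080/81

Total count: 7 + 1 + 2 + 8 = 18.
Total exposure: 4 weeks.
By Gamma–Poisson conjugacy, the posterior is Gamma(α + Σx, β + Σt) = Gamma(26 + 18, 5 + 4) = Gamma(44, 9).
The posterior predictive for a window of length T is Negative Binomial with variance T·α'·(β'+T)/β'² = 5·44·14/81 = 3080/81.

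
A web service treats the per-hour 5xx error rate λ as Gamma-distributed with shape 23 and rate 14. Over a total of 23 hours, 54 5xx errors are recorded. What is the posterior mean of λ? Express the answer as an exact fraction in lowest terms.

Total count 54 over total exposure 23 hours.
Posterior: α' = 23 + 54 = 77, β' = 14 + 23 = 37.
Posterior mean = α'/β' = 77/37.

77/37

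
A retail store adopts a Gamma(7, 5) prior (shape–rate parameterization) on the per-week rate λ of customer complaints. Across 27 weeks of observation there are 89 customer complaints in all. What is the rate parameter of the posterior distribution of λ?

Total count 89 over total exposure 27 weeks.
Posterior: α' = 7 + 89 = 96, β' = 5 + 27 = 32.

32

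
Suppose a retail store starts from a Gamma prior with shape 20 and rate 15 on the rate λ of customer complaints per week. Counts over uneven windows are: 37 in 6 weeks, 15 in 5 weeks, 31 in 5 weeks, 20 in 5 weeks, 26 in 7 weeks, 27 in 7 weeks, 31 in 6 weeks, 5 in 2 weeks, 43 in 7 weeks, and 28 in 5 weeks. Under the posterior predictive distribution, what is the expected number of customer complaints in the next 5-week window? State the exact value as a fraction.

Total count: 37 + 15 + 31 + 20 + 26 + 27 + 31 + 5 + 43 + 28 = 263.
Total exposure: 6 + 5 + 5 + 5 + 7 + 7 + 6 + 2 + 7 + 5 = 55 weeks.
Conjugate update: add total count to the shape and total exposure to the rate, giving Gamma(283, 70).
Predictive mean over a 5-week window = T·E[λ|data] = 5·283/70 = 283/14.

283/14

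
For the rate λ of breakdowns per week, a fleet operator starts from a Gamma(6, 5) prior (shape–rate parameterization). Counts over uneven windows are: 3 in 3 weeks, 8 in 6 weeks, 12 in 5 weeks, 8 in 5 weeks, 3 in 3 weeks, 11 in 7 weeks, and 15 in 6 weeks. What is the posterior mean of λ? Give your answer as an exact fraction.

Total count: 3 + 8 + 12 + 8 + 3 + 11 + 15 = 60.
Total exposure: 3 + 6 + 5 + 5 + 3 + 7 + 6 = 35 weeks.
Conjugate update: add total count to the shape and total exposure to the rate, giving Gamma(66, 40).
Posterior mean = α'/β' = 66/40 = 33/20.

33/20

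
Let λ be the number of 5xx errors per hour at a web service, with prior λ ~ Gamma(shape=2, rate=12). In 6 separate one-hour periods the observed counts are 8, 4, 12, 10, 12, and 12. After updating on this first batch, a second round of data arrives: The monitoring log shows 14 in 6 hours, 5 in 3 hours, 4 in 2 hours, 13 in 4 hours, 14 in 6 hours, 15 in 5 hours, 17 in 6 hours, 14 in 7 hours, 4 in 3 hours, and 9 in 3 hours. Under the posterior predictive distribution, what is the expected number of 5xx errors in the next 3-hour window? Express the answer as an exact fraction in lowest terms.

Total count: 8 + 4 + 12 + 10 + 12 + 12 = 58.
Total exposure: 6 hours.
After the first batch: Gamma(2 + 58, 12 + 6) = Gamma(60, 18).
Total count: 14 + 5 + 4 + 13 + 14 + 15 + 17 + 14 + 4 + 9 = 109.
Total exposure: 6 + 3 + 2 + 4 + 6 + 5 + 6 + 7 + 3 + 3 = 45 hours.
After the second batch: Gamma(60 + 109, 18 + 45) = Gamma(169, 63).
Predictive mean over a 3-hour window = T·E[λ|data] = 3·169/63 = 169/21.

169/21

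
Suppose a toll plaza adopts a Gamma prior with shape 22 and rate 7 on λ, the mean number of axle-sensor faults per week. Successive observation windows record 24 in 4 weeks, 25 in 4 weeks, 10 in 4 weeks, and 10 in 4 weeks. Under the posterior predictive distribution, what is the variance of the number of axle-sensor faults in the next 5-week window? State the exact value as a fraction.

12740/529

Total count: 24 + 25 + 10 + 10 = 69.
Total exposure: 4 + 4 + 4 + 4 = 16 weeks.
By Gamma–Poisson conjugacy, the posterior is Gamma(α + Σx, β + Σt) = Gamma(22 + 69, 7 + 16) = Gamma(91, 23).
The posterior predictive for a window of length T is Negative Binomial with variance T·α'·(β'+T)/β'² = 5·91·28/529 = 12740/529.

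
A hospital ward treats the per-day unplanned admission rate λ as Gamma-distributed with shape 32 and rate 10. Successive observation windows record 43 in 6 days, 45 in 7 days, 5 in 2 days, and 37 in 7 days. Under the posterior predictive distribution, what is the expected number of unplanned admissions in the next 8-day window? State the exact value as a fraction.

81/2

Total count: 43 + 45 + 5 + 37 = 130.
Total exposure: 6 + 7 + 2 + 7 = 22 days.
Gamma(α, β) with Poisson data over total exposure Σt gives posterior Gamma(α+Σx, β+Σt) = Gamma(162, 32).
Predictive mean over an 8-day window = T·E[λ|data] = 8·162/32 = 81/2.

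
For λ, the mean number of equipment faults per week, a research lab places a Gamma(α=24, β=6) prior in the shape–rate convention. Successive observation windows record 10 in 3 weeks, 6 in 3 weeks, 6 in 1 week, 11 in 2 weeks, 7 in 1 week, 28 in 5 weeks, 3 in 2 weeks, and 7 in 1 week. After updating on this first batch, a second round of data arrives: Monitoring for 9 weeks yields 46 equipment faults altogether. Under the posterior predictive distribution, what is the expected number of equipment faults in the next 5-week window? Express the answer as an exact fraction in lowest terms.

Total count: 10 + 6 + 6 + 11 + 7 + 28 + 3 + 7 = 78.
Total exposure: 3 + 3 + 1 + 2 + 1 + 5 + 2 + 1 = 18 weeks.
After the first batch: Gamma(24 + 78, 6 + 18) = Gamma(102, 24).
Total count 46 over total exposure 9 weeks.
After the second batch: Gamma(102 + 46, 24 + 9) = Gamma(148, 33).
Predictive mean over a 5-week window = T·E[λ|data] = 5·148/33 = 740/33.

740/33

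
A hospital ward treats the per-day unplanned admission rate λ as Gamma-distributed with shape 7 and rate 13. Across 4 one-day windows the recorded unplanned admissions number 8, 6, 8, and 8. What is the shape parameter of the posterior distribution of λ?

Total count: 8 + 6 + 8 + 8 = 30.
Total exposure: 4 days.
Conjugate update: add total count to the shape and total exposure to the rate, giving Gamma(37, 17).

37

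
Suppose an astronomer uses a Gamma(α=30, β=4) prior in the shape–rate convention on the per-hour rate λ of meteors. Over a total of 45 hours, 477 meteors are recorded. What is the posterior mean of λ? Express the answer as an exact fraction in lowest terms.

507/49

Total count 477 over total exposure 45 hours.
The Gamma prior is conjugate for the Poisson rate, so λ | data ~ Gamma(30+477, 4+45) = Gamma(507, 49).
Posterior mean = α'/β' = 507/49.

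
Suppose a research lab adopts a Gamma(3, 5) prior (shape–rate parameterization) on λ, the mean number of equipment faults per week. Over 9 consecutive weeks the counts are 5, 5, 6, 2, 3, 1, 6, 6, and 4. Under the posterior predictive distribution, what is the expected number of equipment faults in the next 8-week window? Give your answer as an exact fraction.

164/7

Total count: 5 + 5 + 6 + 2 + 3 + 1 + 6 + 6 + 4 = 38.
Total exposure: 9 weeks.
Conjugate update: add total count to the shape and total exposure to the rate, giving Gamma(41, 14).
Predictive mean over an 8-week window = T·E[λ|data] = 8·41/14 = 164/7.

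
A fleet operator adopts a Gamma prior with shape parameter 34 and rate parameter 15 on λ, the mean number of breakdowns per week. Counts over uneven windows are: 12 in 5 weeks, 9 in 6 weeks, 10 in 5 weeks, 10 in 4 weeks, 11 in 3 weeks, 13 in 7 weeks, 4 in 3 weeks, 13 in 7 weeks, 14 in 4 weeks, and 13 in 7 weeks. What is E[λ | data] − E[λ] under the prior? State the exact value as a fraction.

Total count: 12 + 9 + 10 + 10 + 11 + 13 + 4 + 13 + 14 + 13 = 109.
Total exposure: 5 + 6 + 5 + 4 + 3 + 7 + 3 + 7 + 4 + 7 = 51 weeks.
The Gamma prior is conjugate for the Poisson rate, so λ | data ~ Gamma(34+109, 15+51) = Gamma(143, 66).
Posterior mean = 143/66 = 13/6; prior mean = 34/15 = 34/15. Difference = 13/6 − 34/15 = -1/10.

-1/10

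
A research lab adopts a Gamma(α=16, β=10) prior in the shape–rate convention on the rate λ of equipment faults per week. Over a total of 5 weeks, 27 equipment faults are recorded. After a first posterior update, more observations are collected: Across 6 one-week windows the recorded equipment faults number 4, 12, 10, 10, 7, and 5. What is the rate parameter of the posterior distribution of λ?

21

Total count 27 over total exposure 5 weeks.
After the first batch: Gamma(16 + 27, 10 + 5) = Gamma(43, 15).
Total count: 4 + 12 + 10 + 10 + 7 + 5 = 48.
Total exposure: 6 weeks.
After the second batch: Gamma(43 + 48, 15 + 6) = Gamma(91, 21).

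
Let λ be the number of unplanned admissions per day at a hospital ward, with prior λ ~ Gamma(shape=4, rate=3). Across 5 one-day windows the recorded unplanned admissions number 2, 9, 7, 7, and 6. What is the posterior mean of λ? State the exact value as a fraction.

Total count: 2 + 9 + 7 + 7 + 6 = 31.
Total exposure: 5 days.
The Gamma prior is conjugate for the Poisson rate, so λ | data ~ Gamma(4+31, 3+5) = Gamma(35, 8).
Posterior mean = α'/β' = 35/8.

35/8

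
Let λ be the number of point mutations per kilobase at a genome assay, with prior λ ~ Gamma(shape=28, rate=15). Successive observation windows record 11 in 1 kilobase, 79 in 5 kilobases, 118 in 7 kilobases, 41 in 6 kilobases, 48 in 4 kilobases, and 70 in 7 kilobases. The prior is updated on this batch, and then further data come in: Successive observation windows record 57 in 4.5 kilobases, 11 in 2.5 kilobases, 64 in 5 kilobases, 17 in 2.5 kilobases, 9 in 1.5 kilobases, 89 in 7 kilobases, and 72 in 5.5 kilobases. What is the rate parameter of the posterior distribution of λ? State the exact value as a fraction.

147/2

Total count: 11 + 79 + 118 + 41 + 48 + 70 = 367.
Total exposure: 1 + 5 + 7 + 6 + 4 + 7 = 30 kilobases.
After the first batch: Gamma(28 + 367, 15 + 30) = Gamma(395, 45).
Total count: 57 + 11 + 64 + 17 + 9 + 89 + 72 = 319.
Total exposure: 4.5 + 2.5 + 5 + 2.5 + 1.5 + 7 + 5.5 = 28.5 kilobases.
After the second batch: Gamma(395 + 319, 45 + 28.5) = Gamma(714, 147/2).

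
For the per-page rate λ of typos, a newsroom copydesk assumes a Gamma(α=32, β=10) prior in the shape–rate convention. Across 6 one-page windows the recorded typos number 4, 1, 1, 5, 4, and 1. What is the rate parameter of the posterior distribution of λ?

Total count: 4 + 1 + 1 + 5 + 4 + 1 = 16.
Total exposure: 6 pages.
Gamma(α, β) with Poisson data over total exposure Σt gives posterior Gamma(α+Σx, β+Σt) = Gamma(48, 16).

16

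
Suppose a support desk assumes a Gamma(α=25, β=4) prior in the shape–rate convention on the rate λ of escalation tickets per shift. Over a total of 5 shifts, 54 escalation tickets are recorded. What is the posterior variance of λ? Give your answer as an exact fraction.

79/81

Total count 54 over total exposure 5 shifts.
Gamma(α, β) with Poisson data over total exposure Σt gives posterior Gamma(α+Σx, β+Σt) = Gamma(79, 9).
Posterior variance = α'/β'² = 79/81.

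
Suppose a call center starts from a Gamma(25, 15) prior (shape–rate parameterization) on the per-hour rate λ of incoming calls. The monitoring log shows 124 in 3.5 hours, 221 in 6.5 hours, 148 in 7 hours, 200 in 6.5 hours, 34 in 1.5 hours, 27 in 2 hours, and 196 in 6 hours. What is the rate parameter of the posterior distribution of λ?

Total count: 124 + 221 + 148 + 200 + 34 + 27 + 196 = 950.
Total exposure: 3.5 + 6.5 + 7 + 6.5 + 1.5 + 2 + 6 = 33 hours.
The Gamma prior is conjugate for the Poisson rate, so λ | data ~ Gamma(25+950, 15+33) = Gamma(975, 48).

48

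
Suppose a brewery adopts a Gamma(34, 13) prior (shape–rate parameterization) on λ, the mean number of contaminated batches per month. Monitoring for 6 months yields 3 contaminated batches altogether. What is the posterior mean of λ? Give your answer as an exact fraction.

Total count 3 over total exposure 6 months.
Posterior: α' = 34 + 3 = 37, β' = 13 + 6 = 19.
Posterior mean = α'/β' = 37/19.

37/19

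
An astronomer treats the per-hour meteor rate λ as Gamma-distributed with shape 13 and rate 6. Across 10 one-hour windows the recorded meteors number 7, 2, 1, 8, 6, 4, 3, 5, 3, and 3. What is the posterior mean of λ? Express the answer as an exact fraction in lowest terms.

Total count: 7 + 2 + 1 + 8 + 6 + 4 + 3 + 5 + 3 + 3 = 42.
Total exposure: 10 hours.
By Gamma–Poisson conjugacy, the posterior is Gamma(α + Σx, β + Σt) = Gamma(13 + 42, 6 + 10) = Gamma(55, 16).
Posterior mean = α'/β' = 55/16.

55/16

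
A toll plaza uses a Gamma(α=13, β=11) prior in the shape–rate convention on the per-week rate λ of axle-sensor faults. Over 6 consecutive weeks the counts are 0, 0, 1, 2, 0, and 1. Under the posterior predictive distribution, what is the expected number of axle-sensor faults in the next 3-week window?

Total count: 0 + 0 + 1 + 2 + 0 + 1 = 4.
Total exposure: 6 weeks.
By Gamma–Poisson conjugacy, the posterior is Gamma(α + Σx, β + Σt) = Gamma(13 + 4, 11 + 6) = Gamma(17, 17).
Predictive mean over a 3-week window = T·E[λ|data] = 3·17/17 = 3.

3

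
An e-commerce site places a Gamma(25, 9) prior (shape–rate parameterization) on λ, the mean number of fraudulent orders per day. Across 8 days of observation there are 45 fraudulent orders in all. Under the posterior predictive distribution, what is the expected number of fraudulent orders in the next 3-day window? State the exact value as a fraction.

210/17

Total count 45 over total exposure 8 days.
By Gamma–Poisson conjugacy, the posterior is Gamma(α + Σx, β + Σt) = Gamma(25 + 45, 9 + 8) = Gamma(70, 17).
Predictive mean over a 3-day window = T·E[λ|data] = 3·70/17 = 210/17.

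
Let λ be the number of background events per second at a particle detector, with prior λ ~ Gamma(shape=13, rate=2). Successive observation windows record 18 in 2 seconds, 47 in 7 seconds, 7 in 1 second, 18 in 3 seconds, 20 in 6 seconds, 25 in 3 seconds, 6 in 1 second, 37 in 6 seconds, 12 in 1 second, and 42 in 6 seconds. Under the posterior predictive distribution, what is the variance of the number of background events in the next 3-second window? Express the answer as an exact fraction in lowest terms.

Total count: 18 + 47 + 7 + 18 + 20 + 25 + 6 + 37 + 12 + 42 = 232.
Total exposure: 2 + 7 + 1 + 3 + 6 + 3 + 1 + 6 + 1 + 6 = 36 seconds.
Conjugate update: add total count to the shape and total exposure to the rate, giving Gamma(245, 38).
The posterior predictive for a window of length T is Negative Binomial with variance T·α'·(β'+T)/β'² = 3·245·41/1444 = 30135/1444.

30135/1444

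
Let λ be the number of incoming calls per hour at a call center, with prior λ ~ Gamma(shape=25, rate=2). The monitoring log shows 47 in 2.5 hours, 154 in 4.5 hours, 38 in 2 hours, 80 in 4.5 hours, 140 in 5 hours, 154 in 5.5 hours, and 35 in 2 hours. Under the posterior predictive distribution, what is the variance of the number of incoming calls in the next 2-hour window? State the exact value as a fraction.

10095/196

Total count: 47 + 154 + 38 + 80 + 140 + 154 + 35 = 648.
Total exposure: 2.5 + 4.5 + 2 + 4.5 + 5 + 5.5 + 2 = 26 hours.
By Gamma–Poisson conjugacy, the posterior is Gamma(α + Σx, β + Σt) = Gamma(25 + 648, 2 + 26) = Gamma(673, 28).
The posterior predictive for a window of length T is Negative Binomial with variance T·α'·(β'+T)/β'² = 2·673·30/784 = 10095/196.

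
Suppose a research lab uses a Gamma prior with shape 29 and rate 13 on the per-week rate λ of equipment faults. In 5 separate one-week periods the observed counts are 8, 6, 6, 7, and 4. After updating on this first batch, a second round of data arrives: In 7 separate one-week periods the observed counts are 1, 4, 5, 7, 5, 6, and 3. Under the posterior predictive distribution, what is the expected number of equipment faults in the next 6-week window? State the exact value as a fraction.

Total count: 8 + 6 + 6 + 7 + 4 = 31.
Total exposure: 5 weeks.
After the first batch: Gamma(29 + 31, 13 + 5) = Gamma(60, 18).
Total count: 1 + 4 + 5 + 7 + 5 + 6 + 3 = 31.
Total exposure: 7 weeks.
After the second batch: Gamma(60 + 31, 18 + 7) = Gamma(91, 25).
Predictive mean over a 6-week window = T·E[λ|data] = 6·91/25 = 546/25.

546/25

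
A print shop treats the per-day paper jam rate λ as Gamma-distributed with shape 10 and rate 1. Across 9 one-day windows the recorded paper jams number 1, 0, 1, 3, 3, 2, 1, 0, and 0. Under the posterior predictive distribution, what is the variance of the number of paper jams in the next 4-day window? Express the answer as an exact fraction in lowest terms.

294/25

Total count: 1 + 0 + 1 + 3 + 3 + 2 + 1 + 0 + 0 = 11.
Total exposure: 9 days.
Conjugate update: add total count to the shape and total exposure to the rate, giving Gamma(21, 10).
The posterior predictive for a window of length T is Negative Binomial with variance T·α'·(β'+T)/β'² = 4·21·14/100 = 294/25.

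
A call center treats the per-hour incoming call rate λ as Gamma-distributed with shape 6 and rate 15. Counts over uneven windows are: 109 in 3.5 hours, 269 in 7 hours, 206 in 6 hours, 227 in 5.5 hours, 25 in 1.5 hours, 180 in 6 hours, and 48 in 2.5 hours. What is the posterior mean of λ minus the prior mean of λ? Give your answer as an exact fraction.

Total count: 109 + 269 + 206 + 227 + 25 + 180 + 48 = 1064.
Total exposure: 3.5 + 7 + 6 + 5.5 + 1.5 + 6 + 2.5 = 32 hours.
Gamma(α, β) with Poisson data over total exposure Σt gives posterior Gamma(α+Σx, β+Σt) = Gamma(1070, 47).
Posterior mean = 1070/47 = 1070/47; prior mean = 6/15 = 2/5. Difference = 1070/47 − 2/5 = 5256/235.

5256/235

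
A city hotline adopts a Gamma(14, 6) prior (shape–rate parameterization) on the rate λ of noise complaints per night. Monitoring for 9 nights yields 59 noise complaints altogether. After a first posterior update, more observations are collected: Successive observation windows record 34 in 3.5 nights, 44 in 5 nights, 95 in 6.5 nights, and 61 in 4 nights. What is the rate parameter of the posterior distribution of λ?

Total count 59 over total exposure 9 nights.
After the first batch: Gamma(14 + 59, 6 + 9) = Gamma(73, 15).
Total count: 34 + 44 + 95 + 61 = 234.
Total exposure: 3.5 + 5 + 6.5 + 4 = 19 nights.
After the second batch: Gamma(73 + 234, 15 + 19) = Gamma(307, 34).

34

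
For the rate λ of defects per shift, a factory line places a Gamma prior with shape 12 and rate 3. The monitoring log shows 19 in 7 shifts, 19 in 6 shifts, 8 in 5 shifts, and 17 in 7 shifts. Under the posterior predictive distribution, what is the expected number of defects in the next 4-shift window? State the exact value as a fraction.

75/7

Total count: 19 + 19 + 8 + 17 = 63.
Total exposure: 7 + 6 + 5 + 7 = 25 shifts.
Conjugate update: add total count to the shape and total exposure to the rate, giving Gamma(75, 28).
Predictive mean over a 4-shift window = T·E[λ|data] = 4·75/28 = 75/7.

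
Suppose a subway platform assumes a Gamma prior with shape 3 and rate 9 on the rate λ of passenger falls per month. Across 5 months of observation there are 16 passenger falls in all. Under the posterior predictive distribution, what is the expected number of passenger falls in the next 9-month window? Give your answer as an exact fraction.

171/14

Total count 16 over total exposure 5 months.
By Gamma–Poisson conjugacy, the posterior is Gamma(α + Σx, β + Σt) = Gamma(3 + 16, 9 + 5) = Gamma(19, 14).
Predictive mean over a 9-month window = T·E[λ|data] = 9·19/14 = 171/14.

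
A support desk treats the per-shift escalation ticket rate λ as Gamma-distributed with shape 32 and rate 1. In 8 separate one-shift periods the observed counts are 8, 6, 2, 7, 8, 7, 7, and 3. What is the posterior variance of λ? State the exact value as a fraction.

Total count: 8 + 6 + 2 + 7 + 8 + 7 + 7 + 3 = 48.
Total exposure: 8 shifts.
The Gamma prior is conjugate for the Poisson rate, so λ | data ~ Gamma(32+48, 1+8) = Gamma(80, 9).
Posterior variance = α'/β'² = 80/81.

80/81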